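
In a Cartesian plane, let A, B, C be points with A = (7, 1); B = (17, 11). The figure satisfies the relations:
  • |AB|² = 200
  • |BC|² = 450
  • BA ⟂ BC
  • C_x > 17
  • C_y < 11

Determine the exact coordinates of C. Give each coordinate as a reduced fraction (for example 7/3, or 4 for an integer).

C = (32, -4)

1. C_x = 32  [[BA ⟂ BC ⇒ -10x-10y+280=0] ∩ [|C−(17, 11)|²=450]]
2. C_y = -4  [[BA ⟂ BC ⇒ -10x-10y+280=0] ∩ [|C−(17, 11)|²=450]]
   so C = (32, -4)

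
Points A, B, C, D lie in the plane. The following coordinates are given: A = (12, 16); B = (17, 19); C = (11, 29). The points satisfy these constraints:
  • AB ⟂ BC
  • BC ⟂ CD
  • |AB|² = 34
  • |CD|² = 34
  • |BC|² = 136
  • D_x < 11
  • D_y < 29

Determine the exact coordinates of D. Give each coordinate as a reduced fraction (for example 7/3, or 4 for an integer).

1. D_x = 6  [[BC ⟂ CD ⇒ -6x+10y-224=0] ∩ [|D−(11, 29)|²=34]]
2. D_y = 26  [[BC ⟂ CD ⇒ -6x+10y-224=0] ∩ [|D−(11, 29)|²=34]]
   so D = (6, 26)

D = (6, 26)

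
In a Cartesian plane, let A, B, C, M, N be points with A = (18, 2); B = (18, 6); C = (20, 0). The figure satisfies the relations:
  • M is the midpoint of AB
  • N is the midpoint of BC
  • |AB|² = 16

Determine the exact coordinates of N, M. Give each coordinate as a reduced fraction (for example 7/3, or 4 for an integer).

N = (19, 3)
M = (18, 4)

1. M_x = 18  [2·M = A+B = (18, 2)+(18, 6)]
2. M_y = 4  [2·M = A+B = (18, 2)+(18, 6)]
   so M = (18, 4)
3. N_x = 19  [2·N = B+C = (18, 6)+(20, 0)]
4. N_y = 3  [2·N = B+C = (18, 6)+(20, 0)]
   so N = (19, 3)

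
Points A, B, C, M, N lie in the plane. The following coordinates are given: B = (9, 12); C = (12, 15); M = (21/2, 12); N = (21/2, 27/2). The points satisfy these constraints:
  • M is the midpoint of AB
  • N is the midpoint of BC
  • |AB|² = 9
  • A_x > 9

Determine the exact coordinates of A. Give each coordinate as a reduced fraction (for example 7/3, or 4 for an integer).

1. A_x = 12  [A = 2·M−B = 2·(21/2, 12)−(9, 12)]
2. A_y = 12  [A = 2·M−B = 2·(21/2, 12)−(9, 12)]
   so A = (12, 12)

A = (12, 12)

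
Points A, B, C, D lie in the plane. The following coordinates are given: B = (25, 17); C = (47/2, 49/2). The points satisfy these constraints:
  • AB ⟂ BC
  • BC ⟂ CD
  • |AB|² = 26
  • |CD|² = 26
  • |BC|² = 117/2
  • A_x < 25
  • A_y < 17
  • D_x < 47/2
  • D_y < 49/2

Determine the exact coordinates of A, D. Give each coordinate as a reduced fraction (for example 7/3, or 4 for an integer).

1. A_x = 20  [[AB ⟂ BC ⇒ 3/2x-15/2y+90=0] ∩ [|A−(25, 17)|²=26]]
2. A_y = 16  [[AB ⟂ BC ⇒ 3/2x-15/2y+90=0] ∩ [|A−(25, 17)|²=26]]
   so A = (20, 16)
3. D_x = 37/2  [[BC ⟂ CD ⇒ -3/2x+15/2y-297/2=0] ∩ [|D−(47/2, 49/2)|²=26]]
4. D_y = 47/2  [[BC ⟂ CD ⇒ -3/2x+15/2y-297/2=0] ∩ [|D−(47/2, 49/2)|²=26]]
   so D = (37/2, 47/2)

A = (20, 16)
D = (37/2, 47/2)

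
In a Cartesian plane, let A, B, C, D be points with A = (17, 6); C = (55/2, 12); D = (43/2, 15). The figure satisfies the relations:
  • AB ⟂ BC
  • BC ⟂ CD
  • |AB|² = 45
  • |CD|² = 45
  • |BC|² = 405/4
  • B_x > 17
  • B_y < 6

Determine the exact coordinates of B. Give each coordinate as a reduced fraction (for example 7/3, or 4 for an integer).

B = (23, 3)

1. B_x = 23  [[BC ⟂ CD ⇒ 6x-3y-129=0] ∩ [|B−(17, 6)|²=45]]
2. B_y = 3  [[BC ⟂ CD ⇒ 6x-3y-129=0] ∩ [|B−(17, 6)|²=45]]
   so B = (23, 3)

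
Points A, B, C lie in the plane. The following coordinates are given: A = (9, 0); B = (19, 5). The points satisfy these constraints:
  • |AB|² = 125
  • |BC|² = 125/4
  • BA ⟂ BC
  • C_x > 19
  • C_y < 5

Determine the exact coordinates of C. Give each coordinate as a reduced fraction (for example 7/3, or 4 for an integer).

C = (43/2, 0)

1. C_x = 43/2  [[BA ⟂ BC ⇒ -10x-5y+215=0] ∩ [|C−(19, 5)|²=125/4]]
2. C_y = 0  [[BA ⟂ BC ⇒ -10x-5y+215=0] ∩ [|C−(19, 5)|²=125/4]]
   so C = (43/2, 0)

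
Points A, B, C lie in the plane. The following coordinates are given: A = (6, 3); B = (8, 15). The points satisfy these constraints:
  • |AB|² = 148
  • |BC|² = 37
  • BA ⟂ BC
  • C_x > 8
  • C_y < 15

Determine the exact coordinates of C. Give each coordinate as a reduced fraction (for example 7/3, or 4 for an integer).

1. C_x = 14  [[BA ⟂ BC ⇒ -2x-12y+196=0] ∩ [|C−(8, 15)|²=37]]
2. C_y = 14  [[BA ⟂ BC ⇒ -2x-12y+196=0] ∩ [|C−(8, 15)|²=37]]
   so C = (14, 14)

C = (14, 14)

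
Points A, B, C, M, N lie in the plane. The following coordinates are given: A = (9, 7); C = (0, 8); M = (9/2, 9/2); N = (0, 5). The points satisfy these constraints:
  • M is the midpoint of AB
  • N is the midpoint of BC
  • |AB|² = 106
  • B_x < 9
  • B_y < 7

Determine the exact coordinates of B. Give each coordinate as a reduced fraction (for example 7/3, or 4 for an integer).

1. B_x = 0  [B = 2·M−A = 2·(9/2, 9/2)−(9, 7)]
2. B_y = 2  [B = 2·M−A = 2·(9/2, 9/2)−(9, 7)]
   so B = (0, 2)

B = (0, 2)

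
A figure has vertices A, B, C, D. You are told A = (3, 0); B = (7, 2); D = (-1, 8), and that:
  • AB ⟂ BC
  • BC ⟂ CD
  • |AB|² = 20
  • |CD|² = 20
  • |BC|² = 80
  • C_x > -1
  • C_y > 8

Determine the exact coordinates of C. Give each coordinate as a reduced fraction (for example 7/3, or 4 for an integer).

C = (3, 10)

1. C_x = 3  [[AB ⟂ BC ⇒ 4x+2y-32=0] ∩ [|C−(-1, 8)|²=20]]
2. C_y = 10  [[AB ⟂ BC ⇒ 4x+2y-32=0] ∩ [|C−(-1, 8)|²=20]]
   so C = (3, 10)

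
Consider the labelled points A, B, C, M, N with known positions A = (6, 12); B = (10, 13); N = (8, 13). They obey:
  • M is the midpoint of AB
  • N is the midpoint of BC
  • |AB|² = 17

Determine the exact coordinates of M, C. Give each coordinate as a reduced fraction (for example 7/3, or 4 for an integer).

M = (8, 25/2)
C = (6, 13)

1. M_x = 8  [2·M = A+B = (6, 12)+(10, 13)]
2. M_y = 25/2  [2·M = A+B = (6, 12)+(10, 13)]
   so M = (8, 25/2)
3. C_x = 6  [C = 2·N−B = 2·(8, 13)−(10, 13)]
4. C_y = 13  [C = 2·N−B = 2·(8, 13)−(10, 13)]
   so C = (6, 13)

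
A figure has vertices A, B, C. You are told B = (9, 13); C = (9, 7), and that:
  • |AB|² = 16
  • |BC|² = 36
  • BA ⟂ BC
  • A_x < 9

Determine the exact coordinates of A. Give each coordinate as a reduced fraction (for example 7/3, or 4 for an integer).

1. A_x = 5  [[BA ⟂ BC ⇒ -6y+78=0] ∩ [|A−(9, 13)|²=16]]
2. A_y = 13  [[BA ⟂ BC ⇒ -6y+78=0] ∩ [|A−(9, 13)|²=16]]
   so A = (5, 13)

A = (5, 13)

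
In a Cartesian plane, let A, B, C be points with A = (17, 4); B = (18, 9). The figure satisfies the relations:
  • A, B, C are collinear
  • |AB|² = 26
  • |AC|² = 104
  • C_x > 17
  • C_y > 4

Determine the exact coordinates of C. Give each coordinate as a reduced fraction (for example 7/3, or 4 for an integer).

C = (19, 14)

1. C_x = 19  [[A, B, C are collinear ⇒ -5x+1y+81=0] ∩ [|C−(17, 4)|²=104]]
2. C_y = 14  [[A, B, C are collinear ⇒ -5x+1y+81=0] ∩ [|C−(17, 4)|²=104]]
   so C = (19, 14)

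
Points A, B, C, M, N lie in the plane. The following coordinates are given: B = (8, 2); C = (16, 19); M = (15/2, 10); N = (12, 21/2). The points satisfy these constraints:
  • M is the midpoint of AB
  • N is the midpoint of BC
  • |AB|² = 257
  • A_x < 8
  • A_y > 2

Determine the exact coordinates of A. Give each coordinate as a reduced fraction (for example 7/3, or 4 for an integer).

A = (7, 18)

1. A_x = 7  [A = 2·M−B = 2·(15/2, 10)−(8, 2)]
2. A_y = 18  [A = 2·M−B = 2·(15/2, 10)−(8, 2)]
   so A = (7, 18)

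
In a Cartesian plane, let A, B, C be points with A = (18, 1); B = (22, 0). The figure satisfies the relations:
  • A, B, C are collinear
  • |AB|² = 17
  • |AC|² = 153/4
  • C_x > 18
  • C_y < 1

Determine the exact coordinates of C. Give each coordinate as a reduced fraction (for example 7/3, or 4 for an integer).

1. C_x = 24  [[A, B, C are collinear ⇒ 1x+4y-22=0] ∩ [|C−(18, 1)|²=153/4]]
2. C_y = -1/2  [[A, B, C are collinear ⇒ 1x+4y-22=0] ∩ [|C−(18, 1)|²=153/4]]
   so C = (24, -1/2)

C = (24, -1/2)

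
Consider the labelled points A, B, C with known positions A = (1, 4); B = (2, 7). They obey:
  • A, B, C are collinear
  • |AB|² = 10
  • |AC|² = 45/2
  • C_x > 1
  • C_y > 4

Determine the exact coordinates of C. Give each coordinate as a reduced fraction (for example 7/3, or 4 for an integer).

1. C_x = 5/2  [[A, B, C are collinear ⇒ -3x+1y-1=0] ∩ [|C−(1, 4)|²=45/2]]
2. C_y = 17/2  [[A, B, C are collinear ⇒ -3x+1y-1=0] ∩ [|C−(1, 4)|²=45/2]]
   so C = (5/2, 17/2)

C = (5/2, 17/2)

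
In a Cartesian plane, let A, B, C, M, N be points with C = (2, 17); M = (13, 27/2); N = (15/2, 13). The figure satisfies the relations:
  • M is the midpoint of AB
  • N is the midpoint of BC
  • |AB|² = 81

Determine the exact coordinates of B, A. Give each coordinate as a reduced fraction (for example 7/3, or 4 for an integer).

1. B_x = 13  [B = 2·N−C = 2·(15/2, 13)−(2, 17)]
2. B_y = 9  [B = 2·N−C = 2·(15/2, 13)−(2, 17)]
   so B = (13, 9)
3. A_x = 13  [A = 2·M−B = 2·(13, 27/2)−(13, 9)]
4. A_y = 18  [A = 2·M−B = 2·(13, 27/2)−(13, 9)]
   so A = (13, 18)

B = (13, 9)
A = (13, 18)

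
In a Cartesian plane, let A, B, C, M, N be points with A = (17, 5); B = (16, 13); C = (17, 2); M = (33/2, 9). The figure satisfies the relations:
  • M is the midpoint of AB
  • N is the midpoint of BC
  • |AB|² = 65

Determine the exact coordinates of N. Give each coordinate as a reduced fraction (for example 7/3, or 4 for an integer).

1. N_x = 33/2  [2·N = B+C = (16, 13)+(17, 2)]
2. N_y = 15/2  [2·N = B+C = (16, 13)+(17, 2)]
   so N = (33/2, 15/2)

N = (33/2, 15/2)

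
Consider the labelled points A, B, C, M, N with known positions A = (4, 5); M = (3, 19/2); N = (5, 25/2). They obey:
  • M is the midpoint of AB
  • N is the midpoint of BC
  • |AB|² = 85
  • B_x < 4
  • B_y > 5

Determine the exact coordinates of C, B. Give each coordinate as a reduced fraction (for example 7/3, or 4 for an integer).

C = (8, 11)
B = (2, 14)

1. B_x = 2  [B = 2·M−A = 2·(3, 19/2)−(4, 5)]
2. B_y = 14  [B = 2·M−A = 2·(3, 19/2)−(4, 5)]
   so B = (2, 14)
3. C_x = 8  [C = 2·N−B = 2·(5, 25/2)−(2, 14)]
4. C_y = 11  [C = 2·N−B = 2·(5, 25/2)−(2, 14)]
   so C = (8, 11)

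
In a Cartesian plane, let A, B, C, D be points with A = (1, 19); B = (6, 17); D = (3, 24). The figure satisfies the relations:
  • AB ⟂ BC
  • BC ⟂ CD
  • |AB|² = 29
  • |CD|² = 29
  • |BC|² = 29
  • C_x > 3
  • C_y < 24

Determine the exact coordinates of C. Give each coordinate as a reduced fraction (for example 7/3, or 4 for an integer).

1. C_x = 8  [[AB ⟂ BC ⇒ 5x-2y+4=0] ∩ [|C−(3, 24)|²=29]]
2. C_y = 22  [[AB ⟂ BC ⇒ 5x-2y+4=0] ∩ [|C−(3, 24)|²=29]]
   so C = (8, 22)

C = (8, 22)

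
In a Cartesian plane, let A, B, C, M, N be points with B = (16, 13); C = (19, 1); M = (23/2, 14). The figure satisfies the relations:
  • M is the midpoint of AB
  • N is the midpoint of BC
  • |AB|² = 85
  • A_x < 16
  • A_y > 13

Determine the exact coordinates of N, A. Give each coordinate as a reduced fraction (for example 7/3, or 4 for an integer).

1. A_x = 7  [A = 2·M−B = 2·(23/2, 14)−(16, 13)]
2. A_y = 15  [A = 2·M−B = 2·(23/2, 14)−(16, 13)]
   so A = (7, 15)
3. N_x = 35/2  [2·N = B+C = (16, 13)+(19, 1)]
4. N_y = 7  [2·N = B+C = (16, 13)+(19, 1)]
   so N = (35/2, 7)

N = (35/2, 7)
A = (7, 15)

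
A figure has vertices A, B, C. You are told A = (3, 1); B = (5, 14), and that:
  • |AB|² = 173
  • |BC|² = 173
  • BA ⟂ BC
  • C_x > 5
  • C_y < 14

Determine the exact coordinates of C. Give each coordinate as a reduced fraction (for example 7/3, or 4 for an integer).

1. C_x = 18  [[BA ⟂ BC ⇒ -2x-13y+192=0] ∩ [|C−(5, 14)|²=173]]
2. C_y = 12  [[BA ⟂ BC ⇒ -2x-13y+192=0] ∩ [|C−(5, 14)|²=173]]
   so C = (18, 12)

C = (18, 12)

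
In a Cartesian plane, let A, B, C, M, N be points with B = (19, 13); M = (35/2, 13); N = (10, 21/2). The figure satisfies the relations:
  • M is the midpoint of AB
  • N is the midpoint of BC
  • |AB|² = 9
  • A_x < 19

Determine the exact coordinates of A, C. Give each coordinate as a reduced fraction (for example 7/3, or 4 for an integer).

1. A_x = 16  [A = 2·M−B = 2·(35/2, 13)−(19, 13)]
2. A_y = 13  [A = 2·M−B = 2·(35/2, 13)−(19, 13)]
   so A = (16, 13)
3. C_x = 1  [C = 2·N−B = 2·(10, 21/2)−(19, 13)]
4. C_y = 8  [C = 2·N−B = 2·(10, 21/2)−(19, 13)]
   so C = (1, 8)

A = (16, 13)
C = (1, 8)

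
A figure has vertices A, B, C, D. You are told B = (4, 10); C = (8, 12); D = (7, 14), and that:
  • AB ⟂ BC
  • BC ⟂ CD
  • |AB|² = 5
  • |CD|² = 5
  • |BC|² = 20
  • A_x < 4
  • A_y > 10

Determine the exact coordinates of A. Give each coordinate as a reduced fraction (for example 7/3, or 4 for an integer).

1. A_x = 3  [[AB ⟂ BC ⇒ -4x-2y+36=0] ∩ [|A−(4, 10)|²=5]]
2. A_y = 12  [[AB ⟂ BC ⇒ -4x-2y+36=0] ∩ [|A−(4, 10)|²=5]]
   so A = (3, 12)

A = (3, 12)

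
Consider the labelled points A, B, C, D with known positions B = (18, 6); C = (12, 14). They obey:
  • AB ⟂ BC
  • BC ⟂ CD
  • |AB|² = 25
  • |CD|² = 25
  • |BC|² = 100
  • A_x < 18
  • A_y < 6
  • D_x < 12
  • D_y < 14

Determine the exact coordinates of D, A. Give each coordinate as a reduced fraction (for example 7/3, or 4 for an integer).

1. D_x = 8  [[BC ⟂ CD ⇒ -6x+8y-40=0] ∩ [|D−(12, 14)|²=25]]
2. D_y = 11  [[BC ⟂ CD ⇒ -6x+8y-40=0] ∩ [|D−(12, 14)|²=25]]
   so D = (8, 11)
3. A_x = 14  [[AB ⟂ BC ⇒ 6x-8y-60=0] ∩ [|A−(18, 6)|²=25]]
4. A_y = 3  [[AB ⟂ BC ⇒ 6x-8y-60=0] ∩ [|A−(18, 6)|²=25]]
   so A = (14, 3)

D = (8, 11)
A = (14, 3)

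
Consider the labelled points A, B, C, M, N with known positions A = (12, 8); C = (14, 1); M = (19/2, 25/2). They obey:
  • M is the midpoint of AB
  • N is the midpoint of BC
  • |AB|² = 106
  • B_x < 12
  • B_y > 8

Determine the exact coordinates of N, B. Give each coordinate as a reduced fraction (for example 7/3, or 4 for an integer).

1. B_x = 7  [B = 2·M−A = 2·(19/2, 25/2)−(12, 8)]
2. B_y = 17  [B = 2·M−A = 2·(19/2, 25/2)−(12, 8)]
   so B = (7, 17)
3. N_x = 21/2  [2·N = B+C = (7, 17)+(14, 1)]
4. N_y = 9  [2·N = B+C = (7, 17)+(14, 1)]
   so N = (21/2, 9)

N = (21/2, 9)
B = (7, 17)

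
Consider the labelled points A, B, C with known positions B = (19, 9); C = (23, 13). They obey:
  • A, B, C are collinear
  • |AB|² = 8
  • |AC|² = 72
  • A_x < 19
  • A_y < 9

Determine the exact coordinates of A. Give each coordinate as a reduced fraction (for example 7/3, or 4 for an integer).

A = (17, 7)

1. A_x = 17  [[A, B, C are collinear ⇒ -4x+4y+40=0] ∩ [|A−(19, 9)|²=8]]
2. A_y = 7  [[A, B, C are collinear ⇒ -4x+4y+40=0] ∩ [|A−(19, 9)|²=8]]
   so A = (17, 7)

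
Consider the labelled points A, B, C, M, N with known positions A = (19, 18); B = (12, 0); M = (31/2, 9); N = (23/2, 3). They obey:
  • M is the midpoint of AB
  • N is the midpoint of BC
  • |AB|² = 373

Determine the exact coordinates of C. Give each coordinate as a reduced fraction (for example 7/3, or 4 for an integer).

C = (11, 6)

1. C_x = 11  [C = 2·N−B = 2·(23/2, 3)−(12, 0)]
2. C_y = 6  [C = 2·N−B = 2·(23/2, 3)−(12, 0)]
   so C = (11, 6)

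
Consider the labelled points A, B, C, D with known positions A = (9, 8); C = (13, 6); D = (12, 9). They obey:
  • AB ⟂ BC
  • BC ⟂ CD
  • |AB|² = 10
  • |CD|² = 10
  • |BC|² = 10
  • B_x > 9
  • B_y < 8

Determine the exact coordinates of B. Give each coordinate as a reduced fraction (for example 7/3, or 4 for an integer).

B = (10, 5)

1. B_x = 10  [[BC ⟂ CD ⇒ 1x-3y+5=0] ∩ [|B−(9, 8)|²=10]]
2. B_y = 5  [[BC ⟂ CD ⇒ 1x-3y+5=0] ∩ [|B−(9, 8)|²=10]]
   so B = (10, 5)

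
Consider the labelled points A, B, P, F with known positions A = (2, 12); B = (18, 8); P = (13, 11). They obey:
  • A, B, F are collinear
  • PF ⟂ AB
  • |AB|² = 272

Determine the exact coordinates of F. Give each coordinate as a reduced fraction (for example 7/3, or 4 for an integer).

1. F_x = 214/17  [[A, B, F are collinear ⇒ 4x+16y-200=0] ∩ [PF ⟂ AB ⇒ 16x-4y-164=0]]
2. F_y = 159/17  [[A, B, F are collinear ⇒ 4x+16y-200=0] ∩ [PF ⟂ AB ⇒ 16x-4y-164=0]]
   so F = (214/17, 159/17)

F = (214/17, 159/17)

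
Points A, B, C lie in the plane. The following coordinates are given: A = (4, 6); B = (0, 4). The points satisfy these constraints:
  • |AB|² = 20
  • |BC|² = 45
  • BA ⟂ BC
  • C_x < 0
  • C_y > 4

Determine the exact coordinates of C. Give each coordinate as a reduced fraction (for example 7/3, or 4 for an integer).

1. C_x = -3  [[BA ⟂ BC ⇒ 4x+2y-8=0] ∩ [|C−(0, 4)|²=45]]
2. C_y = 10  [[BA ⟂ BC ⇒ 4x+2y-8=0] ∩ [|C−(0, 4)|²=45]]
   so C = (-3, 10)

C = (-3, 10)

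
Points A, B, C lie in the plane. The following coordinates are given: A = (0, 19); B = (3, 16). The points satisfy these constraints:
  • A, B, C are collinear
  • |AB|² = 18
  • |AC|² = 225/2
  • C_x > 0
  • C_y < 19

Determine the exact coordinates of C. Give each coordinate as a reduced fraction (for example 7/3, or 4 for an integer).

1. C_x = 15/2  [[A, B, C are collinear ⇒ 3x+3y-57=0] ∩ [|C−(0, 19)|²=225/2]]
2. C_y = 23/2  [[A, B, C are collinear ⇒ 3x+3y-57=0] ∩ [|C−(0, 19)|²=225/2]]
   so C = (15/2, 23/2)

C = (15/2, 23/2)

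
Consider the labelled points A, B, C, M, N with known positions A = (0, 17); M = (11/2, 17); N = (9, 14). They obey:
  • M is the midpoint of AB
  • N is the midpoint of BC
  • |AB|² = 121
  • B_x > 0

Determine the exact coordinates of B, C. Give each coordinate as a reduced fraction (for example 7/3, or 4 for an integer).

B = (11, 17)
C = (7, 11)

1. B_x = 11  [B = 2·M−A = 2·(11/2, 17)−(0, 17)]
2. B_y = 17  [B = 2·M−A = 2·(11/2, 17)−(0, 17)]
   so B = (11, 17)
3. C_x = 7  [C = 2·N−B = 2·(9, 14)−(11, 17)]
4. C_y = 11  [C = 2·N−B = 2·(9, 14)−(11, 17)]
   so C = (7, 11)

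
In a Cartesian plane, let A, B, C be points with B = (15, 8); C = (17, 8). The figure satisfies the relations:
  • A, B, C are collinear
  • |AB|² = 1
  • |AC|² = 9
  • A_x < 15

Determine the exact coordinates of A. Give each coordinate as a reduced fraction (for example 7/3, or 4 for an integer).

A = (14, 8)

1. A_x = 14  [[A, B, C are collinear ⇒ 2y-16=0] ∩ [|A−(15, 8)|²=1]]
2. A_y = 8  [[A, B, C are collinear ⇒ 2y-16=0] ∩ [|A−(15, 8)|²=1]]
   so A = (14, 8)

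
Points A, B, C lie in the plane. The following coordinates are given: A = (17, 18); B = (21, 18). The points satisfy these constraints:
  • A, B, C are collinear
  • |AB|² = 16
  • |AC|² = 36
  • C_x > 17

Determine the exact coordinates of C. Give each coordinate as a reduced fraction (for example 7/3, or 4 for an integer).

1. C_x = 23  [[A, B, C are collinear ⇒ 4y-72=0] ∩ [|C−(17, 18)|²=36]]
2. C_y = 18  [[A, B, C are collinear ⇒ 4y-72=0] ∩ [|C−(17, 18)|²=36]]
   so C = (23, 18)

C = (23, 18)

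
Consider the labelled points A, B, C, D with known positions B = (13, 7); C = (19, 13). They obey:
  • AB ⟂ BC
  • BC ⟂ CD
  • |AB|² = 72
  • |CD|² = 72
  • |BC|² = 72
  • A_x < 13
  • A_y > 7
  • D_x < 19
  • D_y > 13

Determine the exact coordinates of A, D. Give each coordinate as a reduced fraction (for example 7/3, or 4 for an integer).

A = (7, 13)
D = (13, 19)

1. A_x = 7  [[AB ⟂ BC ⇒ -6x-6y+120=0] ∩ [|A−(13, 7)|²=72]]
2. A_y = 13  [[AB ⟂ BC ⇒ -6x-6y+120=0] ∩ [|A−(13, 7)|²=72]]
   so A = (7, 13)
3. D_x = 13  [[BC ⟂ CD ⇒ 6x+6y-192=0] ∩ [|D−(19, 13)|²=72]]
4. D_y = 19  [[BC ⟂ CD ⇒ 6x+6y-192=0] ∩ [|D−(19, 13)|²=72]]
   so D = (13, 19)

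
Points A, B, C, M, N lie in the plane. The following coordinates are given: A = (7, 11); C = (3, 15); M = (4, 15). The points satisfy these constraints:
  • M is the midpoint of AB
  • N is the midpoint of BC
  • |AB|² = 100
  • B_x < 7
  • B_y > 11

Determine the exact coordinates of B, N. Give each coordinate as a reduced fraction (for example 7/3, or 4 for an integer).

B = (1, 19)
N = (2, 17)

1. B_x = 1  [B = 2·M−A = 2·(4, 15)−(7, 11)]
2. B_y = 19  [B = 2·M−A = 2·(4, 15)−(7, 11)]
   so B = (1, 19)
3. N_x = 2  [2·N = B+C = (1, 19)+(3, 15)]
4. N_y = 17  [2·N = B+C = (1, 19)+(3, 15)]
   so N = (2, 17)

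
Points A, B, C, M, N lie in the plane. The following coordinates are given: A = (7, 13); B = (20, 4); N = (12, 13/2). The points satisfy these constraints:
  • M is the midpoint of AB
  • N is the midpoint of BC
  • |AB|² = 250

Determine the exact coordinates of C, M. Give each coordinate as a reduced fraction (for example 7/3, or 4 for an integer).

C = (4, 9)
M = (27/2, 17/2)

1. M_x = 27/2  [2·M = A+B = (7, 13)+(20, 4)]
2. M_y = 17/2  [2·M = A+B = (7, 13)+(20, 4)]
   so M = (27/2, 17/2)
3. C_x = 4  [C = 2·N−B = 2·(12, 13/2)−(20, 4)]
4. C_y = 9  [C = 2·N−B = 2·(12, 13/2)−(20, 4)]
   so C = (4, 9)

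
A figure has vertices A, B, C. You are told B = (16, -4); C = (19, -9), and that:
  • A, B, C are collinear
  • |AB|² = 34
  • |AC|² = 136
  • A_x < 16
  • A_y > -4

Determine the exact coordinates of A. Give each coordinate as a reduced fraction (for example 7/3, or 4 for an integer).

1. A_x = 13  [[A, B, C are collinear ⇒ 5x+3y-68=0] ∩ [|A−(16, -4)|²=34]]
2. A_y = 1  [[A, B, C are collinear ⇒ 5x+3y-68=0] ∩ [|A−(16, -4)|²=34]]
   so A = (13, 1)

A = (13, 1)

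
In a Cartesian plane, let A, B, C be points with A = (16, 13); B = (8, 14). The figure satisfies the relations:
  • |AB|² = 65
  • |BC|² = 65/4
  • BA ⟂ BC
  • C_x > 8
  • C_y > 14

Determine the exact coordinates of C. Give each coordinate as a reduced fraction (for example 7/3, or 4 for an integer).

1. C_x = 17/2  [[BA ⟂ BC ⇒ 8x-1y-50=0] ∩ [|C−(8, 14)|²=65/4]]
2. C_y = 18  [[BA ⟂ BC ⇒ 8x-1y-50=0] ∩ [|C−(8, 14)|²=65/4]]
   so C = (17/2, 18)

C = (17/2, 18)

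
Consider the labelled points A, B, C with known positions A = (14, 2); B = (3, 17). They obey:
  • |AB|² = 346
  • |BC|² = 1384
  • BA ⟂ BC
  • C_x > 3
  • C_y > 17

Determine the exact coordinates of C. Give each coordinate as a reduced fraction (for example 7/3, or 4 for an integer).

C = (33, 39)

1. C_x = 33  [[BA ⟂ BC ⇒ 11x-15y+222=0] ∩ [|C−(3, 17)|²=1384]]
2. C_y = 39  [[BA ⟂ BC ⇒ 11x-15y+222=0] ∩ [|C−(3, 17)|²=1384]]
   so C = (33, 39)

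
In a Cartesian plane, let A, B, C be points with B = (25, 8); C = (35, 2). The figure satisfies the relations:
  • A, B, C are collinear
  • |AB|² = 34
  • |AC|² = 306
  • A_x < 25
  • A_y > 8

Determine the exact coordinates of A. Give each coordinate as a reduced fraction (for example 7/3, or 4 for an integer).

1. A_x = 20  [[A, B, C are collinear ⇒ 6x+10y-230=0] ∩ [|A−(25, 8)|²=34]]
2. A_y = 11  [[A, B, C are collinear ⇒ 6x+10y-230=0] ∩ [|A−(25, 8)|²=34]]
   so A = (20, 11)

A = (20, 11)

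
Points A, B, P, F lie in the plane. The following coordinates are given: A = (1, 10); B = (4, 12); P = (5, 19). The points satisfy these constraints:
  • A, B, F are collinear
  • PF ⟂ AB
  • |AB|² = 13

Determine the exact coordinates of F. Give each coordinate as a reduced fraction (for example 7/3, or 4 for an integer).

F = (103/13, 190/13)

1. F_x = 103/13  [[A, B, F are collinear ⇒ -2x+3y-28=0] ∩ [PF ⟂ AB ⇒ 3x+2y-53=0]]
2. F_y = 190/13  [[A, B, F are collinear ⇒ -2x+3y-28=0] ∩ [PF ⟂ AB ⇒ 3x+2y-53=0]]
   so F = (103/13, 190/13)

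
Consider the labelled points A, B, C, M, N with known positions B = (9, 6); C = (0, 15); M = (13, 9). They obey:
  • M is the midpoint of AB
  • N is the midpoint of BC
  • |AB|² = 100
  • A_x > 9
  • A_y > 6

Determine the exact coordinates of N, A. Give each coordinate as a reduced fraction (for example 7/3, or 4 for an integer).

1. A_x = 17  [A = 2·M−B = 2·(13, 9)−(9, 6)]
2. A_y = 12  [A = 2·M−B = 2·(13, 9)−(9, 6)]
   so A = (17, 12)
3. N_x = 9/2  [2·N = B+C = (9, 6)+(0, 15)]
4. N_y = 21/2  [2·N = B+C = (9, 6)+(0, 15)]
   so N = (9/2, 21/2)

N = (9/2, 21/2)
A = (17, 12)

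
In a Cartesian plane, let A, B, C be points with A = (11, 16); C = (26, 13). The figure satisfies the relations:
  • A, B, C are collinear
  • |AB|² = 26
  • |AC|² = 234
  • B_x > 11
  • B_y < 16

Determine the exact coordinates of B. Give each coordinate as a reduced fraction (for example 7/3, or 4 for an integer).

B = (16, 15)

1. B_x = 16  [[A, B, C are collinear ⇒ -3x-15y+273=0] ∩ [|B−(11, 16)|²=26]]
2. B_y = 15  [[A, B, C are collinear ⇒ -3x-15y+273=0] ∩ [|B−(11, 16)|²=26]]
   so B = (16, 15)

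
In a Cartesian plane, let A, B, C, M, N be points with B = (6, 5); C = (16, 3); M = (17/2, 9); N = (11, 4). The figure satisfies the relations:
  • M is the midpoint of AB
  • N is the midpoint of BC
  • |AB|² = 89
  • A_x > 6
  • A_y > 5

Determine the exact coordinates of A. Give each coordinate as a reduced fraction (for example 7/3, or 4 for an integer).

1. A_x = 11  [A = 2·M−B = 2·(17/2, 9)−(6, 5)]
2. A_y = 13  [A = 2·M−B = 2·(17/2, 9)−(6, 5)]
   so A = (11, 13)

A = (11, 13)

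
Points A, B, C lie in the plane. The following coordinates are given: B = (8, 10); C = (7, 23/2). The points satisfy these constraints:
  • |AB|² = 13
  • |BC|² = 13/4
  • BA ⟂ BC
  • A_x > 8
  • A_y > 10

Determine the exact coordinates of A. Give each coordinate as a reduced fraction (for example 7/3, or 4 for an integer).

1. A_x = 11  [[BA ⟂ BC ⇒ -1x+3/2y-7=0] ∩ [|A−(8, 10)|²=13]]
2. A_y = 12  [[BA ⟂ BC ⇒ -1x+3/2y-7=0] ∩ [|A−(8, 10)|²=13]]
   so A = (11, 12)

A = (11, 12)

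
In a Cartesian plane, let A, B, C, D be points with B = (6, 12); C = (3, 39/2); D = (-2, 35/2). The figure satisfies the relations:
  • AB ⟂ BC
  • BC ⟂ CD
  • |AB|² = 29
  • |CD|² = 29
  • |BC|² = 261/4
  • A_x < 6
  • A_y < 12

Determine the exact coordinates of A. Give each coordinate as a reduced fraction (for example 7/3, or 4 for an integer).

1. A_x = 1  [[AB ⟂ BC ⇒ 3x-15/2y+72=0] ∩ [|A−(6, 12)|²=29]]
2. A_y = 10  [[AB ⟂ BC ⇒ 3x-15/2y+72=0] ∩ [|A−(6, 12)|²=29]]
   so A = (1, 10)

A = (1, 10)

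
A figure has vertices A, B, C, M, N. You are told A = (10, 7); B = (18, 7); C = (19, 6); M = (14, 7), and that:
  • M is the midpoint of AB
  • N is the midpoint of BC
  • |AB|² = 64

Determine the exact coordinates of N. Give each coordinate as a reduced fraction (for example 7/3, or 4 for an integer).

N = (37/2, 13/2)

1. N_x = 37/2  [2·N = B+C = (18, 7)+(19, 6)]
2. N_y = 13/2  [2·N = B+C = (18, 7)+(19, 6)]
   so N = (37/2, 13/2)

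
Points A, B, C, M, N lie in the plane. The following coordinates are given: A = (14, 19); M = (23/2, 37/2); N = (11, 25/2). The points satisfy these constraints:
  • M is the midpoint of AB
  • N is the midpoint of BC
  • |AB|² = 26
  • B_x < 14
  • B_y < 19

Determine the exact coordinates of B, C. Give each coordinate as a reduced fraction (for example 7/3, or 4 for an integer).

1. B_x = 9  [B = 2·M−A = 2·(23/2, 37/2)−(14, 19)]
2. B_y = 18  [B = 2·M−A = 2·(23/2, 37/2)−(14, 19)]
   so B = (9, 18)
3. C_x = 13  [C = 2·N−B = 2·(11, 25/2)−(9, 18)]
4. C_y = 7  [C = 2·N−B = 2·(11, 25/2)−(9, 18)]
   so C = (13, 7)

B = (9, 18)
C = (13, 7)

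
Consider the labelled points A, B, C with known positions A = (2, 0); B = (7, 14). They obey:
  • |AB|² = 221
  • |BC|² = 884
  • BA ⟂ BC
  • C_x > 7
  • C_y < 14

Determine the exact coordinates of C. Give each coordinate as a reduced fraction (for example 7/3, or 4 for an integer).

C = (35, 4)

1. C_x = 35  [[BA ⟂ BC ⇒ -5x-14y+231=0] ∩ [|C−(7, 14)|²=884]]
2. C_y = 4  [[BA ⟂ BC ⇒ -5x-14y+231=0] ∩ [|C−(7, 14)|²=884]]
   so C = (35, 4)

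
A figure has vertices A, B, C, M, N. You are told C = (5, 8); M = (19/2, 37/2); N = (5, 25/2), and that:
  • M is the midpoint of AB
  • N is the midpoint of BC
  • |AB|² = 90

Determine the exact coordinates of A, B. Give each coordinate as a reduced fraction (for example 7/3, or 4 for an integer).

A = (14, 20)
B = (5, 17)

1. B_x = 5  [B = 2·N−C = 2·(5, 25/2)−(5, 8)]
2. B_y = 17  [B = 2·N−C = 2·(5, 25/2)−(5, 8)]
   so B = (5, 17)
3. A_x = 14  [A = 2·M−B = 2·(19/2, 37/2)−(5, 17)]
4. A_y = 20  [A = 2·M−B = 2·(19/2, 37/2)−(5, 17)]
   so A = (14, 20)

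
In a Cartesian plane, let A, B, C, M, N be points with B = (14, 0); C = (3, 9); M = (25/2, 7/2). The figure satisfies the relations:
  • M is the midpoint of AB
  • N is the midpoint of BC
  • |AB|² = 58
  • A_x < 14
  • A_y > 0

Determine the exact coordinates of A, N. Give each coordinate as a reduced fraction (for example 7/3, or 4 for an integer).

A = (11, 7)
N = (17/2, 9/2)

1. A_x = 11  [A = 2·M−B = 2·(25/2, 7/2)−(14, 0)]
2. A_y = 7  [A = 2·M−B = 2·(25/2, 7/2)−(14, 0)]
   so A = (11, 7)
3. N_x = 17/2  [2·N = B+C = (14, 0)+(3, 9)]
4. N_y = 9/2  [2·N = B+C = (14, 0)+(3, 9)]
   so N = (17/2, 9/2)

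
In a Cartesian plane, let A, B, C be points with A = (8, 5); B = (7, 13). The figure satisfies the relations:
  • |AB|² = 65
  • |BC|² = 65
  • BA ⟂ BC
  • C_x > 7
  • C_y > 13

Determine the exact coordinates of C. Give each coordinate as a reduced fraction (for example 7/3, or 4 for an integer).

1. C_x = 15  [[BA ⟂ BC ⇒ 1x-8y+97=0] ∩ [|C−(7, 13)|²=65]]
2. C_y = 14  [[BA ⟂ BC ⇒ 1x-8y+97=0] ∩ [|C−(7, 13)|²=65]]
   so C = (15, 14)

C = (15, 14)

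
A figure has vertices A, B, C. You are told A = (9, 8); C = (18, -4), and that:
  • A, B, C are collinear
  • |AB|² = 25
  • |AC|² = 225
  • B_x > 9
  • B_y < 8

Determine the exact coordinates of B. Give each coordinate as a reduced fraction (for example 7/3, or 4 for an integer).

1. B_x = 12  [[A, B, C are collinear ⇒ -12x-9y+180=0] ∩ [|B−(9, 8)|²=25]]
2. B_y = 4  [[A, B, C are collinear ⇒ -12x-9y+180=0] ∩ [|B−(9, 8)|²=25]]
   so B = (12, 4)

B = (12, 4)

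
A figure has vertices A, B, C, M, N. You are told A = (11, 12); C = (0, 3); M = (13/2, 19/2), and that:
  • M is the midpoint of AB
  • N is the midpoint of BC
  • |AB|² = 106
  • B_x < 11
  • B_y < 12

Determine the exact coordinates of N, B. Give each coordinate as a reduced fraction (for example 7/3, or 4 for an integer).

1. B_x = 2  [B = 2·M−A = 2·(13/2, 19/2)−(11, 12)]
2. B_y = 7  [B = 2·M−A = 2·(13/2, 19/2)−(11, 12)]
   so B = (2, 7)
3. N_x = 1  [2·N = B+C = (2, 7)+(0, 3)]
4. N_y = 5  [2·N = B+C = (2, 7)+(0, 3)]
   so N = (1, 5)

N = (1, 5)
B = (2, 7)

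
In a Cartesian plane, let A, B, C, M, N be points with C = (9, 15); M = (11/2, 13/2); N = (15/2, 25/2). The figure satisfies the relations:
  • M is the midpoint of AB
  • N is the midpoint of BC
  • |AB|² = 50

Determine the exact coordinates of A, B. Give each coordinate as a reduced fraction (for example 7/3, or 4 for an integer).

1. B_x = 6  [B = 2·N−C = 2·(15/2, 25/2)−(9, 15)]
2. B_y = 10  [B = 2·N−C = 2·(15/2, 25/2)−(9, 15)]
   so B = (6, 10)
3. A_x = 5  [A = 2·M−B = 2·(11/2, 13/2)−(6, 10)]
4. A_y = 3  [A = 2·M−B = 2·(11/2, 13/2)−(6, 10)]
   so A = (5, 3)

A = (5, 3)
B = (6, 10)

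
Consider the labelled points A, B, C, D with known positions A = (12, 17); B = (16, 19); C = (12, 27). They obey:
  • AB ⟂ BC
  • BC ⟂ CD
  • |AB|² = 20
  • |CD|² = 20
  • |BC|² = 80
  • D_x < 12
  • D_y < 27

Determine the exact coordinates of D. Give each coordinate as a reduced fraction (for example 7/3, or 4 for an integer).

D = (8, 25)

1. D_x = 8  [[BC ⟂ CD ⇒ -4x+8y-168=0] ∩ [|D−(12, 27)|²=20]]
2. D_y = 25  [[BC ⟂ CD ⇒ -4x+8y-168=0] ∩ [|D−(12, 27)|²=20]]
   so D = (8, 25)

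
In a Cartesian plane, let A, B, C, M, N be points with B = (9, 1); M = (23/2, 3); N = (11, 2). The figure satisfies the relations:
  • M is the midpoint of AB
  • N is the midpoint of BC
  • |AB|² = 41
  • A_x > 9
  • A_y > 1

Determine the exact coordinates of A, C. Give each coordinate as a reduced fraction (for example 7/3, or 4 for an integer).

1. A_x = 14  [A = 2·M−B = 2·(23/2, 3)−(9, 1)]
2. A_y = 5  [A = 2·M−B = 2·(23/2, 3)−(9, 1)]
   so A = (14, 5)
3. C_x = 13  [C = 2·N−B = 2·(11, 2)−(9, 1)]
4. C_y = 3  [C = 2·N−B = 2·(11, 2)−(9, 1)]
   so C = (13, 3)

A = (14, 5)
C = (13, 3)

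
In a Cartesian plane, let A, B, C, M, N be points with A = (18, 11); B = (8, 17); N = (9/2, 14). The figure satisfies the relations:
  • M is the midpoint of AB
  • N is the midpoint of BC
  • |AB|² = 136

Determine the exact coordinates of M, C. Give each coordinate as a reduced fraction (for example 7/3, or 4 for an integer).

1. M_x = 13  [2·M = A+B = (18, 11)+(8, 17)]
2. M_y = 14  [2·M = A+B = (18, 11)+(8, 17)]
   so M = (13, 14)
3. C_x = 1  [C = 2·N−B = 2·(9/2, 14)−(8, 17)]
4. C_y = 11  [C = 2·N−B = 2·(9/2, 14)−(8, 17)]
   so C = (1, 11)

M = (13, 14)
C = (1, 11)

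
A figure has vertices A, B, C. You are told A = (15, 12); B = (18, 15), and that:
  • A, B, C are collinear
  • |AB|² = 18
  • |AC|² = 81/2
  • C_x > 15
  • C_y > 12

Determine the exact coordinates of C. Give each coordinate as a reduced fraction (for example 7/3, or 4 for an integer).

1. C_x = 39/2  [[A, B, C are collinear ⇒ -3x+3y+9=0] ∩ [|C−(15, 12)|²=81/2]]
2. C_y = 33/2  [[A, B, C are collinear ⇒ -3x+3y+9=0] ∩ [|C−(15, 12)|²=81/2]]
   so C = (39/2, 33/2)

C = (39/2, 33/2)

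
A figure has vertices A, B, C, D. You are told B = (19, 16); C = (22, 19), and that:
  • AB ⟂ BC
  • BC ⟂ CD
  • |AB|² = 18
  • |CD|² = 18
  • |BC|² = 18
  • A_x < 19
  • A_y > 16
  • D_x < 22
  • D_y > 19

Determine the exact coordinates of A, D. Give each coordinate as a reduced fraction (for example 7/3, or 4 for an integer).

A = (16, 19)
D = (19, 22)

1. A_x = 16  [[AB ⟂ BC ⇒ -3x-3y+105=0] ∩ [|A−(19, 16)|²=18]]
2. A_y = 19  [[AB ⟂ BC ⇒ -3x-3y+105=0] ∩ [|A−(19, 16)|²=18]]
   so A = (16, 19)
3. D_x = 19  [[BC ⟂ CD ⇒ 3x+3y-123=0] ∩ [|D−(22, 19)|²=18]]
4. D_y = 22  [[BC ⟂ CD ⇒ 3x+3y-123=0] ∩ [|D−(22, 19)|²=18]]
   so D = (19, 22)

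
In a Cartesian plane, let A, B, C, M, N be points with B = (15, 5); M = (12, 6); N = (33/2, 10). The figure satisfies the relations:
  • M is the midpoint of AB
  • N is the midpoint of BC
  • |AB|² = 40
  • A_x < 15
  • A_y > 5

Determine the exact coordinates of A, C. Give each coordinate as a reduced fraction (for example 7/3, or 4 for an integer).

1. A_x = 9  [A = 2·M−B = 2·(12, 6)−(15, 5)]
2. A_y = 7  [A = 2·M−B = 2·(12, 6)−(15, 5)]
   so A = (9, 7)
3. C_x = 18  [C = 2·N−B = 2·(33/2, 10)−(15, 5)]
4. C_y = 15  [C = 2·N−B = 2·(33/2, 10)−(15, 5)]
   so C = (18, 15)

A = (9, 7)
C = (18, 15)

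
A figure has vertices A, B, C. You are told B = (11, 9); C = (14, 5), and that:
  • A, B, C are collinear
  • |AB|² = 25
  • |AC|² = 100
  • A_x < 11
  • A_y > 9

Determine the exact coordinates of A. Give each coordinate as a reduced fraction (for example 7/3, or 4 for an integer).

1. A_x = 8  [[A, B, C are collinear ⇒ 4x+3y-71=0] ∩ [|A−(11, 9)|²=25]]
2. A_y = 13  [[A, B, C are collinear ⇒ 4x+3y-71=0] ∩ [|A−(11, 9)|²=25]]
   so A = (8, 13)

A = (8, 13)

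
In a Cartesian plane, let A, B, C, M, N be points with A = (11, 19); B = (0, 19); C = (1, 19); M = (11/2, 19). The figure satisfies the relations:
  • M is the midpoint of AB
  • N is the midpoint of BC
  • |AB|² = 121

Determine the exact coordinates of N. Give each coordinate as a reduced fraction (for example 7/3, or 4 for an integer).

N = (1/2, 19)

1. N_x = 1/2  [2·N = B+C = (0, 19)+(1, 19)]
2. N_y = 19  [2·N = B+C = (0, 19)+(1, 19)]
   so N = (1/2, 19)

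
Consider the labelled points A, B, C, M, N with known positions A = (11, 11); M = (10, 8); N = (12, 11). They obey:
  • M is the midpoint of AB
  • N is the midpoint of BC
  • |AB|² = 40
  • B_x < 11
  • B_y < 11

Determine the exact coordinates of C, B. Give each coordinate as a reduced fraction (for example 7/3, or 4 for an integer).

1. B_x = 9  [B = 2·M−A = 2·(10, 8)−(11, 11)]
2. B_y = 5  [B = 2·M−A = 2·(10, 8)−(11, 11)]
   so B = (9, 5)
3. C_x = 15  [C = 2·N−B = 2·(12, 11)−(9, 5)]
4. C_y = 17  [C = 2·N−B = 2·(12, 11)−(9, 5)]
   so C = (15, 17)

C = (15, 17)
B = (9, 5)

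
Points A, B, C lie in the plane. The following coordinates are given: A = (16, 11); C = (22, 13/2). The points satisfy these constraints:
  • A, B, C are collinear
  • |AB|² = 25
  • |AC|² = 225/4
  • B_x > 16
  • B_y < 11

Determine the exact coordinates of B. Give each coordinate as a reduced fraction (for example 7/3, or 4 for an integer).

1. B_x = 20  [[A, B, C are collinear ⇒ -9/2x-6y+138=0] ∩ [|B−(16, 11)|²=25]]
2. B_y = 8  [[A, B, C are collinear ⇒ -9/2x-6y+138=0] ∩ [|B−(16, 11)|²=25]]
   so B = (20, 8)

B = (20, 8)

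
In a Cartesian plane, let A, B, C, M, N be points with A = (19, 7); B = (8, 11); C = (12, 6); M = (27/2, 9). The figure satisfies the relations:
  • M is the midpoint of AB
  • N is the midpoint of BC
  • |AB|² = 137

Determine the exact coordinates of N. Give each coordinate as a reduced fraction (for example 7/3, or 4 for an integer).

1. N_x = 10  [2·N = B+C = (8, 11)+(12, 6)]
2. N_y = 17/2  [2·N = B+C = (8, 11)+(12, 6)]
   so N = (10, 17/2)

N = (10, 17/2)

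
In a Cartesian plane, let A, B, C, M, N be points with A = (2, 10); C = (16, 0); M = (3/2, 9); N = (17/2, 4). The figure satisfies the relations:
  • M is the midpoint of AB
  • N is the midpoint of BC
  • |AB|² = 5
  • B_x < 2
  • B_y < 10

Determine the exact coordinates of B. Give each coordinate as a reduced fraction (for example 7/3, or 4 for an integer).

1. B_x = 1  [B = 2·M−A = 2·(3/2, 9)−(2, 10)]
2. B_y = 8  [B = 2·M−A = 2·(3/2, 9)−(2, 10)]
   so B = (1, 8)

B = (1, 8)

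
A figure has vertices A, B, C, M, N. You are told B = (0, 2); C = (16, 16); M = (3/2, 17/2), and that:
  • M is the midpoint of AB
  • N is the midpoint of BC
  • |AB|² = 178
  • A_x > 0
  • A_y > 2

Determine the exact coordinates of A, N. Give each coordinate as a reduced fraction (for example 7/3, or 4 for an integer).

A = (3, 15)
N = (8, 9)

1. A_x = 3  [A = 2·M−B = 2·(3/2, 17/2)−(0, 2)]
2. A_y = 15  [A = 2·M−B = 2·(3/2, 17/2)−(0, 2)]
   so A = (3, 15)
3. N_x = 8  [2·N = B+C = (0, 2)+(16, 16)]
4. N_y = 9  [2·N = B+C = (0, 2)+(16, 16)]
   so N = (8, 9)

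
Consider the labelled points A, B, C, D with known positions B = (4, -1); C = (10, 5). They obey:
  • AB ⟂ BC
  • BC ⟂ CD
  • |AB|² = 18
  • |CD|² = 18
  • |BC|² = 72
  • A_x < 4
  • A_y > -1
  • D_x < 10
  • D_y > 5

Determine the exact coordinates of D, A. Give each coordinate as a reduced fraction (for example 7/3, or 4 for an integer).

D = (7, 8)
A = (1, 2)

1. D_x = 7  [[BC ⟂ CD ⇒ 6x+6y-90=0] ∩ [|D−(10, 5)|²=18]]
2. D_y = 8  [[BC ⟂ CD ⇒ 6x+6y-90=0] ∩ [|D−(10, 5)|²=18]]
   so D = (7, 8)
3. A_x = 1  [[AB ⟂ BC ⇒ -6x-6y+18=0] ∩ [|A−(4, -1)|²=18]]
4. A_y = 2  [[AB ⟂ BC ⇒ -6x-6y+18=0] ∩ [|A−(4, -1)|²=18]]
   so A = (1, 2)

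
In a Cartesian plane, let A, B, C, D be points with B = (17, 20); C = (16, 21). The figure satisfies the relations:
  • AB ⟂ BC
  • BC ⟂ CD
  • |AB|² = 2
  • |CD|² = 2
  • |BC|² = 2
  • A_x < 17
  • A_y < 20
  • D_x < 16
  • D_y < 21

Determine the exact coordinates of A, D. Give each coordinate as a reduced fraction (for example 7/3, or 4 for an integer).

1. A_x = 16  [[AB ⟂ BC ⇒ 1x-1y+3=0] ∩ [|A−(17, 20)|²=2]]
2. A_y = 19  [[AB ⟂ BC ⇒ 1x-1y+3=0] ∩ [|A−(17, 20)|²=2]]
   so A = (16, 19)
3. D_x = 15  [[BC ⟂ CD ⇒ -1x+1y-5=0] ∩ [|D−(16, 21)|²=2]]
4. D_y = 20  [[BC ⟂ CD ⇒ -1x+1y-5=0] ∩ [|D−(16, 21)|²=2]]
   so D = (15, 20)

A = (16, 19)
D = (15, 20)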